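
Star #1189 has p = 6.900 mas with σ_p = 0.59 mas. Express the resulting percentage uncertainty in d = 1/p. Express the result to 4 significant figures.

For d = 1/p, |σ_d/d| = |σ_p/p|.
σ_p/p = 0.59 / 6.900 = 0.085507 = 8.5507%.

8.551%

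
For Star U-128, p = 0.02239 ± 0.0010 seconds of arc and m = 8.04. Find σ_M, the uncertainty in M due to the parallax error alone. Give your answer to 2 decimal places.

σ_M = 0.10 mag

M = m − 5 log₁₀ d + 5 = m + 5 log₁₀ p + 5, so ∂M/∂p = 5/(p ln 10).
σ_M = (5/ln 10) · (σ_p/p) = 2.1715 × 0.0010/0.02239 = 2.1715 × 0.044663 = 0.096986.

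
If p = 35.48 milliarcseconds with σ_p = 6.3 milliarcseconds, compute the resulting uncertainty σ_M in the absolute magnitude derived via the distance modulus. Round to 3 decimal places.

M = m − 5 log₁₀ d + 5 = m + 5 log₁₀ p + 5, so ∂M/∂p = 5/(p ln 10).
σ_M = (5/ln 10) · (σ_p/p) = 2.1715 × 6.3/35.48 = 2.1715 × 0.17756 = 0.38557.

σ_M = 0.386 mag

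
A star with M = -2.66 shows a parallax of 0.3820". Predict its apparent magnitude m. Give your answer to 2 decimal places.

d = 1/p = 1/0.3820″ = 2.6178 pc.
m − M = 5 log₁₀ d − 5 = 5 log₁₀(2.6178) − 5 = 2.0897 − 5 = -2.9103.
m = M + (m − M) = -2.66 + (-2.9103) = -5.57.

m = -5.57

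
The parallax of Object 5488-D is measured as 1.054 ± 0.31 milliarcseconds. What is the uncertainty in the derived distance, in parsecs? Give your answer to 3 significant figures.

279 pc

d = 1/p, so σ_d = σ_p / p².
σ_d = 0.000310 / (0.001054)² = 0.000310 / 0.0000011109 = 279.05 pc.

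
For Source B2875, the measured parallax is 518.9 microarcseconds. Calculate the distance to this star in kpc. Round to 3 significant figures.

p = 518.9 microarcseconds = 0.0005189 arcsec.
d = 1/p = 1/0.0005189 = 1927.2 pc.
= 1.9272 kpc.

1.93 kpc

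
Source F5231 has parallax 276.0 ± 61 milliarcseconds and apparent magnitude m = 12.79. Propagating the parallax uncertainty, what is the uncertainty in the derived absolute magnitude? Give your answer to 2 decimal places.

σ_M = 0.48 mag

M = m − 5 log₁₀ d + 5 = m + 5 log₁₀ p + 5, so ∂M/∂p = 5/(p ln 10).
σ_M = (5/ln 10) · (σ_p/p) = 2.1715 × 61/276.0 = 2.1715 × 0.22101 = 0.47992.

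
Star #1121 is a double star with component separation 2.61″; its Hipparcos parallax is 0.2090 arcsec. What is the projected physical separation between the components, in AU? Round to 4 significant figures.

d = 1/p = 1/0.2090″ = 4.7847 pc.
At distance d (pc), an angle of θ arcsec spans θ·d AU: s = 2.61 × 4.7847 = 12.488 AU.

12.49 AU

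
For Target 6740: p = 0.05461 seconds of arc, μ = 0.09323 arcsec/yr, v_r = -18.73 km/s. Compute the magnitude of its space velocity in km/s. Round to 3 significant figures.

d = 1/p = 1/0.05461″ = 18.312 pc.
v_t = 4.740 μ d = 4.740 × 0.09323 × 18.312 = 8.0923 km/s.
v = √(v_r² + v_t²) = √((-18.73)² + 8.0923²) = √416.298 = 20.403 km/s.

20.4 km/s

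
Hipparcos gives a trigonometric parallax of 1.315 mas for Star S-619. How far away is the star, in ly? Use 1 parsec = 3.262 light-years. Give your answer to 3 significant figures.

p = 1.315 mas = 0.001315 arcsec.
d = 1/p = 1/0.001315 = 760.46 pc.
In light-years: 760.46 × 3.262 = 2480.6 ly.

2480 ly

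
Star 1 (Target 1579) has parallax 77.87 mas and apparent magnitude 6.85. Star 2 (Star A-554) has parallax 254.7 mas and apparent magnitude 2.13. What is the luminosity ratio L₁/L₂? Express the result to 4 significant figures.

d₁ = 1/p₁ = 1/0.07787″ = 12.842 pc; d₂ = 1/p₂ = 1/0.2547″ = 3.9262 pc.
M₁ = m₁ − 5 log₁₀ d₁ + 5 = 6.85 − 5.5432 + 5 = 6.3068.
M₂ = 2.13 − 2.9699 + 5 = 4.1601.
L₁/L₂ = 10^(0.4(M₂ − M₁)) = 10^(0.4 × (-2.1467)) = 10^(-0.85868) = 0.13846.

L₁/L₂ = 0.1385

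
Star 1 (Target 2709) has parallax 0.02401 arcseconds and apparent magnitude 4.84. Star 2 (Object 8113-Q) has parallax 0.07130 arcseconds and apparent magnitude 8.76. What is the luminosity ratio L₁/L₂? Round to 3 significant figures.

L₁/L₂ = 326

d₁ = 1/p₁ = 1/0.02401″ = 41.649 pc; d₂ = 1/p₂ = 1/0.07130″ = 14.025 pc.
M₁ = m₁ − 5 log₁₀ d₁ + 5 = 4.84 − 8.0980 + 5 = 1.7420.
M₂ = 8.76 − 5.7345 + 5 = 8.0255.
L₁/L₂ = 10^(0.4(M₂ − M₁)) = 10^(0.4 × 6.2835) = 10^2.51340 = 326.14.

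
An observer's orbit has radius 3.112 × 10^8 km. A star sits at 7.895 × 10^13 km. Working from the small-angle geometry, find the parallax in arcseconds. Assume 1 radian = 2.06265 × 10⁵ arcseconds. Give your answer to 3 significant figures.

0.813 arcsec

θ ≈ B/d = (3.112 × 10^8) / (7.895 × 10^13) = 3.9417 × 10^-6 rad.
In arcseconds: 3.9417 × 10^-6 × 206265 = 0.81303″.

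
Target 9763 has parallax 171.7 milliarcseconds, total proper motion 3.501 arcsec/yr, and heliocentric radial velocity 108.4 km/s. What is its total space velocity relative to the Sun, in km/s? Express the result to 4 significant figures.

d = 1/p = 1/0.1717″ = 5.8241 pc.
v_t = 4.740 μ d = 4.740 × 3.501 × 5.8241 = 96.649 km/s.
v = √(v_r² + v_t²) = √(108.4² + 96.649²) = √21091.6 = 145.23 km/s.

145.2 km/s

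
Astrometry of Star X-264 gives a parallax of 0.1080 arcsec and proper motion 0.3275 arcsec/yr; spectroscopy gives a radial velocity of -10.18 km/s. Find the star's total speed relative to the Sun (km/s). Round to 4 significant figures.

d = 1/p = 1/0.1080″ = 9.2593 pc.
v_t = 4.740 μ d = 4.740 × 0.3275 × 9.2593 = 14.374 km/s.
v = √(v_r² + v_t²) = √((-10.18)² + 14.374²) = √310.244 = 17.614 km/s.

17.61 km/s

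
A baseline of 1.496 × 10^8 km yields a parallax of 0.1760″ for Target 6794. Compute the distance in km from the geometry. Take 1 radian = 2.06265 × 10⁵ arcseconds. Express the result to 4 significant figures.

θ = 0.1760″ = 0.1760/206265 = 8.5327 × 10^-7 rad.
d = B/θ = (1.496 × 10^8) / (8.5327 × 10^-7) = 1.7533 × 10^14 km.

1.753 × 10^14 km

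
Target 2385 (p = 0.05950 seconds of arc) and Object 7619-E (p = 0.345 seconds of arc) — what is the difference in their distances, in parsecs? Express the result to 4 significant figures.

d_A = 1/0.05950″ = 16.807 pc; d_B = 1/0.3450″ = 2.8986 pc.
|d_B − d_A| = |2.8986 − 16.807| = 13.908 pc.

13.91 pc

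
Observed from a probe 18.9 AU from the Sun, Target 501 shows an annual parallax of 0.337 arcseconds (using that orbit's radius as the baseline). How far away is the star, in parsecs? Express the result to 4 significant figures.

56.08 pc

With baseline B (in AU) and parallax p (in arcsec), d = B/p parsecs.
d = 18.9 / 0.337 = 56.083 pc.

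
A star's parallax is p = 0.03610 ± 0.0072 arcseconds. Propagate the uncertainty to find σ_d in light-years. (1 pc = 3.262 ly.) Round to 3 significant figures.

d = 1/p, so σ_d = σ_p / p².
σ_d = 0.00720 / (0.03610)² = 0.00720 / 0.0013032 = 5.5249 pc = 5.5249 × 3.262 ly = 18.022 ly.

18.0 ly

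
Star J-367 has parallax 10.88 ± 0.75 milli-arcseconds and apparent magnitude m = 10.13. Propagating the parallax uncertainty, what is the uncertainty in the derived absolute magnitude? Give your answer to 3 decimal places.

M = m − 5 log₁₀ d + 5 = m + 5 log₁₀ p + 5, so ∂M/∂p = 5/(p ln 10).
σ_M = (5/ln 10) · (σ_p/p) = 2.1715 × 0.75/10.88 = 2.1715 × 0.068934 = 0.14969.

σ_M = 0.150 mag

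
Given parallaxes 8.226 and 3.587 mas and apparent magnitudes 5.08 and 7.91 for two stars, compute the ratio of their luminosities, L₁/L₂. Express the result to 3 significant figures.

L₁/L₂ = 2.58

d₁ = 1/p₁ = 1/0.008226″ = 121.57 pc; d₂ = 1/p₂ = 1/0.003587″ = 278.78 pc.
M₁ = m₁ − 5 log₁₀ d₁ + 5 = 5.08 − 10.4241 + 5 = -0.3441.
M₂ = 7.91 − 12.2263 + 5 = 0.6837.
L₁/L₂ = 10^(0.4(M₂ − M₁)) = 10^(0.4 × 1.0278) = 10^0.41112 = 2.577.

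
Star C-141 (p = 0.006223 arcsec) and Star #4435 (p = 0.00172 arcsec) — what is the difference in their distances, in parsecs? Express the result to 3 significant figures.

d_A = 1/0.006223″ = 160.69 pc; d_B = 1/0.001720″ = 581.4 pc.
|d_B − d_A| = |581.4 − 160.69| = 420.71 pc.

421 pc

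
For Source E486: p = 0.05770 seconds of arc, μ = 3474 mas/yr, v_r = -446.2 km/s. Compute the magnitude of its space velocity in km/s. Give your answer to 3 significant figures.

530 km/s

d = 1/p = 1/0.05770″ = 17.331 pc.
μ = 3474 mas/yr = 3.474 ″/yr.
v_t = 4.740 μ d = 4.740 × 3.474 × 17.331 = 285.39 km/s.
v = √(v_r² + v_t²) = √((-446.2)² + 285.39²) = √280542 = 529.66 km/s.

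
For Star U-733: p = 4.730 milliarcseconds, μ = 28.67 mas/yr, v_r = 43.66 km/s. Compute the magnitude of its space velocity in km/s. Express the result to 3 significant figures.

d = 1/p = 1/0.004730″ = 211.42 pc.
μ = 28.67 mas/yr = 0.02867 ″/yr.
v_t = 4.740 μ d = 4.740 × 0.02867 × 211.42 = 28.731 km/s.
v = √(v_r² + v_t²) = √(43.66² + 28.731²) = √2731.67 = 52.265 km/s.

52.3 km/s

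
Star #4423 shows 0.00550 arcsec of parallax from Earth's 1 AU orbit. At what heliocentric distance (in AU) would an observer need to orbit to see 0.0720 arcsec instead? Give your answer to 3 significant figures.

Parallax scales linearly with baseline: p ∝ B, so B = p_target / p_Earth × 1 AU.
B = 0.0720 / 0.00550 = 13.091 AU.

13.1 AU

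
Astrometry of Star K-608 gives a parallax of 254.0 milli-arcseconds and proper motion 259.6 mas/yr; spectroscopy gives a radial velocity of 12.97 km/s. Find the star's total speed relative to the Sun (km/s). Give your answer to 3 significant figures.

13.8 km/s

d = 1/p = 1/0.2540″ = 3.937 pc.
μ = 259.6 mas/yr = 0.2596 ″/yr.
v_t = 4.740 μ d = 4.740 × 0.2596 × 3.937 = 4.8445 km/s.
v = √(v_r² + v_t²) = √(12.97² + 4.8445²) = √191.69 = 13.845 km/s.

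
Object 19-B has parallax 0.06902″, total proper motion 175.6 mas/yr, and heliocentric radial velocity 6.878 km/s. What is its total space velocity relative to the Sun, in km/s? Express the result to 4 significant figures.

13.88 km/s

d = 1/p = 1/0.06902″ = 14.489 pc.
μ = 175.6 mas/yr = 0.1756 ″/yr.
v_t = 4.740 μ d = 4.740 × 0.1756 × 14.489 = 12.06 km/s.
v = √(v_r² + v_t²) = √(6.878² + 12.06²) = √192.75 = 13.883 km/s.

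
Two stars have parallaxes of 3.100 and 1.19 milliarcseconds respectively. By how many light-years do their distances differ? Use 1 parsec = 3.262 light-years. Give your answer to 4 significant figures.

1689 ly

d_A = 1/0.003100″ = 322.58 pc; d_B = 1/0.001190″ = 840.34 pc.
|d_B − d_A| = |840.34 − 322.58| = 517.76 pc = 517.76 × 3.262 ly = 1688.9 ly.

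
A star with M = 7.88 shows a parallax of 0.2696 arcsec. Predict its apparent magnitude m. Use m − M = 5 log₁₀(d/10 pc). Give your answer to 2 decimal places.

m = 5.73

d = 1/p = 1/0.2696″ = 3.7092 pc.
m − M = 5 log₁₀ d − 5 = 5 log₁₀(3.7092) − 5 = 2.8464 − 5 = -2.1536.
m = M + (m − M) = 7.88 + (-2.1536) = 5.73.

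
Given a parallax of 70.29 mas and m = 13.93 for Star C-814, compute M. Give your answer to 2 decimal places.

M = 13.16

d = 1/p = 1/0.07029″ = 14.227 pc.
m − M = 5 log₁₀(14.227) − 5 = 5.7656 − 5 = 0.7656.
M = m − (m − M) = 13.93 − 0.7656 = 13.16.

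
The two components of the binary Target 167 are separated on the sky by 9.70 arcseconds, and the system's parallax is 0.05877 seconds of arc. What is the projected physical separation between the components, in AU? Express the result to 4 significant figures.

165.1 AU

d = 1/p = 1/0.05877″ = 17.015 pc.
At distance d (pc), an angle of θ arcsec spans θ·d AU: s = 9.70 × 17.015 = 165.05 AU.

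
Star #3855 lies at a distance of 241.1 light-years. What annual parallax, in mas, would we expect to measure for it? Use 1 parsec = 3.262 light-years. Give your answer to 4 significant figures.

13.53 mas

d = 241.1 ly ÷ 3.262 = 73.912 pc.
p = 1/d = 1/73.912 = 0.01353 arcsec.
= 0.01353 × 1000 = 13.53 mas.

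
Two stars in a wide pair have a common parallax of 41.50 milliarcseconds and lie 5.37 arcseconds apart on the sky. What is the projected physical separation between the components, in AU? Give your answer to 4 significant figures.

129.4 AU

d = 1/p = 1/0.04150″ = 24.096 pc.
At distance d (pc), an angle of θ arcsec spans θ·d AU: s = 5.37 × 24.096 = 129.4 AU.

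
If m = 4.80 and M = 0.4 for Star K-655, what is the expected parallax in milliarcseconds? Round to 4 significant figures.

m − M = 4.80 − 0.4 = 4.40.
d = 10^((m−M)/5 + 1) = 10^1.880 = 75.858 pc.
p = 1/d = 1/75.858 = 0.013183 arcsec = 13.183 mas.

13.18 mas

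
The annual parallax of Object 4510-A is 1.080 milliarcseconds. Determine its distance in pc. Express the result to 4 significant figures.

p = 1.080 milliarcseconds = 0.001080 arcsec.
d = 1/p = 1/0.001080 = 925.93 pc.

925.9 pc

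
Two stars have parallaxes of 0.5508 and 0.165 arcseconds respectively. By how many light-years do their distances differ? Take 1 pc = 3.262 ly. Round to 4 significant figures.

13.85 ly

d_A = 1/0.5508″ = 1.8155 pc; d_B = 1/0.1650″ = 6.0606 pc.
|d_B − d_A| = |6.0606 − 1.8155| = 4.2451 pc = 4.2451 × 3.262 ly = 13.848 ly.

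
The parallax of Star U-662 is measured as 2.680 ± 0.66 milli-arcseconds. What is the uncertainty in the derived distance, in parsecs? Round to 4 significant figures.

91.89 pc

d = 1/p, so σ_d = σ_p / p².
σ_d = 0.000660 / (0.002680)² = 0.000660 / 0.0000071824 = 91.891 pc.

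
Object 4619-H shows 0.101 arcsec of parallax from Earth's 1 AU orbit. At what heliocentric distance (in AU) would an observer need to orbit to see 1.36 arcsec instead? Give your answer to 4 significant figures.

13.47 AU

Parallax scales linearly with baseline: p ∝ B, so B = p_target / p_Earth × 1 AU.
B = 1.36 / 0.101 = 13.465 AU.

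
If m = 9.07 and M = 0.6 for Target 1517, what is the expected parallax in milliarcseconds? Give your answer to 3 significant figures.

m − M = 9.07 − 0.6 = 8.47.
d = 10^((m−M)/5 + 1) = 10^2.694 = 494.31 pc.
p = 1/d = 1/494.31 = 0.002023 arcsec = 2.023 mas.

2.02 mas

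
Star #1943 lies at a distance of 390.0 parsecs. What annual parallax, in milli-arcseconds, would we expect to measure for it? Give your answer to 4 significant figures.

p = 1/d = 1/390 = 0.0025641 arcsec.
= 0.0025641 × 1000 = 2.5641 mas.

2.564 mas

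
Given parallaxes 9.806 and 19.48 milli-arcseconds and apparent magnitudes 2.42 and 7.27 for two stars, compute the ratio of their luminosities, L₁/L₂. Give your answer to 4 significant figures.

L₁/L₂ = 343.7

d₁ = 1/p₁ = 1/0.009806″ = 101.98 pc; d₂ = 1/p₂ = 1/0.01948″ = 51.335 pc.
M₁ = m₁ − 5 log₁₀ d₁ + 5 = 2.42 − 10.0426 + 5 = -2.6226.
M₂ = 7.27 − 8.5521 + 5 = 3.7179.
L₁/L₂ = 10^(0.4(M₂ − M₁)) = 10^(0.4 × 6.3405) = 10^2.53620 = 343.72.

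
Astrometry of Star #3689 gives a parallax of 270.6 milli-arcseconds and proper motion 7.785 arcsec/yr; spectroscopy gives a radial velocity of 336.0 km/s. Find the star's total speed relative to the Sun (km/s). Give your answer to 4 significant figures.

d = 1/p = 1/0.2706″ = 3.6955 pc.
v_t = 4.740 μ d = 4.740 × 7.785 × 3.6955 = 136.37 km/s.
v = √(v_r² + v_t²) = √(336.0² + 136.37²) = √131493 = 362.62 km/s.

362.6 km/s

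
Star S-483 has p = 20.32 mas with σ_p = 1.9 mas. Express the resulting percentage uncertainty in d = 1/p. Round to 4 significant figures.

9.350%

For d = 1/p, |σ_d/d| = |σ_p/p|.
σ_p/p = 1.9 / 20.32 = 0.093504 = 9.3504%.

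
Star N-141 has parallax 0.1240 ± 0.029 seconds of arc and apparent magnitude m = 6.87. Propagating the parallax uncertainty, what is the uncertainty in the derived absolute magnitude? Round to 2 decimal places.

M = m − 5 log₁₀ d + 5 = m + 5 log₁₀ p + 5, so ∂M/∂p = 5/(p ln 10).
σ_M = (5/ln 10) · (σ_p/p) = 2.1715 × 0.029/0.1240 = 2.1715 × 0.23387 = 0.50785.

σ_M = 0.51 mag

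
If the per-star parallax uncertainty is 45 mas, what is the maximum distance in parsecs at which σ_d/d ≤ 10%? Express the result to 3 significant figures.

σ_d/d = σ_p/p, so the condition is σ_p/p ≤ 0.10, i.e. p ≥ σ_p/0.10.
p_min = 45/0.10 = 450 mas = 0.45 arcsec.
d_max = 1/p_min = 1/0.45 = 2.2222 pc.

2.22 pc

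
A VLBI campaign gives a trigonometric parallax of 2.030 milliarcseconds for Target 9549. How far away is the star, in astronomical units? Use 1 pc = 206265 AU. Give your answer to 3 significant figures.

1.02 × 10^8 AU

p = 2.030 milliarcseconds = 0.002030 arcsec.
d = 1/p = 1/0.002030 = 492.61 pc.
In AU: 492.61 × 206265 = 1.0161 × 10^8 AU.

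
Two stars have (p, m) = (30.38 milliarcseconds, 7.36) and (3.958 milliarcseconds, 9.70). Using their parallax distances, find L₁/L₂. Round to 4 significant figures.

d₁ = 1/p₁ = 1/0.03038″ = 32.916 pc; d₂ = 1/p₂ = 1/0.003958″ = 252.65 pc.
M₁ = m₁ − 5 log₁₀ d₁ + 5 = 7.36 − 7.5870 + 5 = 4.7730.
M₂ = 9.70 − 12.0126 + 5 = 2.6874.
L₁/L₂ = 10^(0.4(M₂ − M₁)) = 10^(0.4 × (-2.0856)) = 10^(-0.83424) = 0.14647.

L₁/L₂ = 0.1465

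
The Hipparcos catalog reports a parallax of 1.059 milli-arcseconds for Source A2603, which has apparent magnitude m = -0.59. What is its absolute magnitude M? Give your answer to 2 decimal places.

d = 1/p = 1/0.001059″ = 944.29 pc.
m − M = 5 log₁₀(944.29) − 5 = 14.8755 − 5 = 9.8755.
M = m − (m − M) = -0.59 − 9.8755 = -10.47.

M = -10.47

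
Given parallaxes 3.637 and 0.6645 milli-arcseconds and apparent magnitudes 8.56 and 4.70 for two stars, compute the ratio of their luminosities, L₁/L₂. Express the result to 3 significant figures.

L₁/L₂ = 0.000954

d₁ = 1/p₁ = 1/0.003637″ = 274.95 pc; d₂ = 1/p₂ = 1/0.0006645″ = 1504.9 pc.
M₁ = m₁ − 5 log₁₀ d₁ + 5 = 8.56 − 12.1963 + 5 = 1.3637.
M₂ = 4.70 − 15.8875 + 5 = -6.1875.
L₁/L₂ = 10^(0.4(M₂ − M₁)) = 10^(0.4 × (-7.5512)) = 10^(-3.02048) = 0.00095394.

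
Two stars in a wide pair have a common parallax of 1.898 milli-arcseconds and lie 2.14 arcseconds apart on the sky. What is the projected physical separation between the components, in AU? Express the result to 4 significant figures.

d = 1/p = 1/0.001898″ = 526.87 pc.
At distance d (pc), an angle of θ arcsec spans θ·d AU: s = 2.14 × 526.87 = 1127.5 AU.

1128 AU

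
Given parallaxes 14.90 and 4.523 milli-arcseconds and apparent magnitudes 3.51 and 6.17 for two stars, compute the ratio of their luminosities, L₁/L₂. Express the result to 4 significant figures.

d₁ = 1/p₁ = 1/0.01490″ = 67.114 pc; d₂ = 1/p₂ = 1/0.004523″ = 221.09 pc.
M₁ = m₁ − 5 log₁₀ d₁ + 5 = 3.51 − 9.1341 + 5 = -0.6241.
M₂ = 6.17 − 11.7228 + 5 = -0.5528.
L₁/L₂ = 10^(0.4(M₂ − M₁)) = 10^(0.4 × 0.0713) = 10^0.02852 = 1.0679.

L₁/L₂ = 1.068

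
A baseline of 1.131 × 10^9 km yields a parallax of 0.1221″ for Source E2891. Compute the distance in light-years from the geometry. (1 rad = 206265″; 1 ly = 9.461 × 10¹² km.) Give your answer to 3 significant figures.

θ = 0.1221″ = 0.1221/206265 = 5.9196 × 10^-7 rad.
d = B/θ = (1.131 × 10^9) / (5.9196 × 10^-7) = 1.9106 × 10^15 km = (1.9106 × 10^15) / (9.461 × 10^12) ly = 201.94 ly.

202 ly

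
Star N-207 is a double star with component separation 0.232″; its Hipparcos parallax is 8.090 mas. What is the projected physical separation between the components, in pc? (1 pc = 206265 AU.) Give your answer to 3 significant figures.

d = 1/p = 1/0.008090″ = 123.61 pc.
At distance d (pc), an angle of θ arcsec spans θ·d AU: s = 0.232 × 123.61 = 28.678 AU.
= 28.678 / 206265 = 0.00013903 pc.

0.000139 pc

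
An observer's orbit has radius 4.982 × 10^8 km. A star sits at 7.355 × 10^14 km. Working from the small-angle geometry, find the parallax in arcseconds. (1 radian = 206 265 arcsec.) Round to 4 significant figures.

0.1397 arcsec

θ ≈ B/d = (4.982 × 10^8) / (7.355 × 10^14) = 6.7736 × 10^-7 rad.
In arcseconds: 6.7736 × 10^-7 × 206265 = 0.13972″.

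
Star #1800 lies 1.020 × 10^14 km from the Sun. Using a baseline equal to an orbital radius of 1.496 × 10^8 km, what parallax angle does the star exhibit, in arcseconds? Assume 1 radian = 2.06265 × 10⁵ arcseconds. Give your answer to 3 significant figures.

θ ≈ B/d = (1.496 × 10^8) / (1.020 × 10^14) = 1.4667 × 10^-6 rad.
In arcseconds: 1.4667 × 10^-6 × 206265 = 0.30253″.

0.303 arcsec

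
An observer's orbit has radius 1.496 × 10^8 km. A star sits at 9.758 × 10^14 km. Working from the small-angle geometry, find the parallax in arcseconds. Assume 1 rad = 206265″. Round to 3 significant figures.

0.0316 arcsec

θ ≈ B/d = (1.496 × 10^8) / (9.758 × 10^14) = 1.5331 × 10^-7 rad.
In arcseconds: 1.5331 × 10^-7 × 206265 = 0.031622″.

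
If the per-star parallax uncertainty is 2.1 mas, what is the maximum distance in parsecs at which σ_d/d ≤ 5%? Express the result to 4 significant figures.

23.81 pc

σ_d/d = σ_p/p, so the condition is σ_p/p ≤ 0.05, i.e. p ≥ σ_p/0.05.
p_min = 2.1/0.05 = 42 mas = 0.042 arcsec.
d_max = 1/p_min = 1/0.042 = 23.81 pc.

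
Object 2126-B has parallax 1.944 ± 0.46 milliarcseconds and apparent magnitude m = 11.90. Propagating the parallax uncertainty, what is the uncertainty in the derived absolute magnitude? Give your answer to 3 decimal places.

σ_M = 0.514 mag

M = m − 5 log₁₀ d + 5 = m + 5 log₁₀ p + 5, so ∂M/∂p = 5/(p ln 10).
σ_M = (5/ln 10) · (σ_p/p) = 2.1715 × 0.46/1.944 = 2.1715 × 0.23663 = 0.51384.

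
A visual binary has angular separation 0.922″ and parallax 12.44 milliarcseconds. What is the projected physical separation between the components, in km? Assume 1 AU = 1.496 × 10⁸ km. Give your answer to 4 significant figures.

d = 1/p = 1/0.01244″ = 80.386 pc.
At distance d (pc), an angle of θ arcsec spans θ·d AU: s = 0.922 × 80.386 = 74.116 AU.
= 74.116 × 1.496 × 10⁸ km = 1.1088 × 10^10 km.

1.109 × 10^10 km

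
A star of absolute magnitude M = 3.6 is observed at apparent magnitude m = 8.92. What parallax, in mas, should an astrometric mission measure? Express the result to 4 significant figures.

m − M = 8.92 − 3.6 = 5.32.
d = 10^((m−M)/5 + 1) = 10^2.064 = 115.88 pc.
p = 1/d = 1/115.88 = 0.0086296 arcsec = 8.6296 mas.

8.630 mas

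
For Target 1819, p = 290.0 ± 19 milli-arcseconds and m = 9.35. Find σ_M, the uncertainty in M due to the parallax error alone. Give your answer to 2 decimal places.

M = m − 5 log₁₀ d + 5 = m + 5 log₁₀ p + 5, so ∂M/∂p = 5/(p ln 10).
σ_M = (5/ln 10) · (σ_p/p) = 2.1715 × 19/290.0 = 2.1715 × 0.065517 = 0.14227.

σ_M = 0.14 mag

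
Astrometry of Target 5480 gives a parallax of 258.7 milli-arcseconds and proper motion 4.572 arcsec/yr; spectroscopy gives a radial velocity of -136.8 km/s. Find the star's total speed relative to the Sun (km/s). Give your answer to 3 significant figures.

160 km/s

d = 1/p = 1/0.2587″ = 3.8655 pc.
v_t = 4.740 μ d = 4.740 × 4.572 × 3.8655 = 83.77 km/s.
v = √(v_r² + v_t²) = √((-136.8)² + 83.77²) = √25731.7 = 160.41 km/s.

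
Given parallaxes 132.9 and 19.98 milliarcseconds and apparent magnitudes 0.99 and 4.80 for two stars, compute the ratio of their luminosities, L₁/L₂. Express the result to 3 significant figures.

d₁ = 1/p₁ = 1/0.1329″ = 7.5245 pc; d₂ = 1/p₂ = 1/0.01998″ = 50.05 pc.
M₁ = m₁ − 5 log₁₀ d₁ + 5 = 0.99 − 4.3824 + 5 = 1.6076.
M₂ = 4.80 − 8.4970 + 5 = 1.3030.
L₁/L₂ = 10^(0.4(M₂ − M₁)) = 10^(0.4 × (-0.3046)) = 10^(-0.12184) = 0.75537.

L₁/L₂ = 0.755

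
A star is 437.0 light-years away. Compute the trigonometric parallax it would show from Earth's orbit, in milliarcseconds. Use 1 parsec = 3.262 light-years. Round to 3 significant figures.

7.46 mas

d = 437.0 ly ÷ 3.262 = 133.97 pc.
p = 1/d = 1/133.97 = 0.0074644 arcsec.
= 0.0074644 × 1000 = 7.4644 mas.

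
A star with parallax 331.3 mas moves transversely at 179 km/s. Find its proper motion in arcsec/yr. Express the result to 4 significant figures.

12.51 arcsec/yr

d = 1/p = 1/0.3313″ = 3.0184 pc.
μ = v_t / (4.74 d) = 179 / (4.74 × 3.0184) = 179 / 14.307 = 12.511 ″/yr.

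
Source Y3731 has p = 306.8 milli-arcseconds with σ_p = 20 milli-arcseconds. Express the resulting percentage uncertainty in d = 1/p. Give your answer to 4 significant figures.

For d = 1/p, |σ_d/d| = |σ_p/p|.
σ_p/p = 20 / 306.8 = 0.065189 = 6.5189%.

6.519%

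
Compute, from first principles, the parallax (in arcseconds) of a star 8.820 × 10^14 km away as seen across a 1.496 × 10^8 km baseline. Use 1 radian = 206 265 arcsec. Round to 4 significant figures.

θ ≈ B/d = (1.496 × 10^8) / (8.820 × 10^14) = 1.6961 × 10^-7 rad.
In arcseconds: 1.6961 × 10^-7 × 206265 = 0.034985″.

0.03499 arcsec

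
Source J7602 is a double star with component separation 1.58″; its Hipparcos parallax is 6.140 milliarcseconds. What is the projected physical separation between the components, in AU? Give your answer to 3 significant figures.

257 AU

d = 1/p = 1/0.006140″ = 162.87 pc.
At distance d (pc), an angle of θ arcsec spans θ·d AU: s = 1.58 × 162.87 = 257.33 AU.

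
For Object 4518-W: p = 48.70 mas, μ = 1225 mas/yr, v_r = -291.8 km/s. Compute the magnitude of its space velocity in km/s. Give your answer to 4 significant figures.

315.2 km/s

d = 1/p = 1/0.04870″ = 20.534 pc.
μ = 1225 mas/yr = 1.225 ″/yr.
v_t = 4.740 μ d = 4.740 × 1.225 × 20.534 = 119.23 km/s.
v = √(v_r² + v_t²) = √((-291.8)² + 119.23²) = √99363 = 315.22 km/s.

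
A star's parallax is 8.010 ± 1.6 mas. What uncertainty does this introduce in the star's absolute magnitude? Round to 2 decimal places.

M = m − 5 log₁₀ d + 5 = m + 5 log₁₀ p + 5, so ∂M/∂p = 5/(p ln 10).
σ_M = (5/ln 10) · (σ_p/p) = 2.1715 × 1.6/8.010 = 2.1715 × 0.19975 = 0.43376.

σ_M = 0.43 mag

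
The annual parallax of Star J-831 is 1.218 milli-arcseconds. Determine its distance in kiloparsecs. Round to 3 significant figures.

0.821 kpc

p = 1.218 milli-arcseconds = 0.001218 arcsec.
d = 1/p = 1/0.001218 = 821.02 pc.
= 0.82102 kpc.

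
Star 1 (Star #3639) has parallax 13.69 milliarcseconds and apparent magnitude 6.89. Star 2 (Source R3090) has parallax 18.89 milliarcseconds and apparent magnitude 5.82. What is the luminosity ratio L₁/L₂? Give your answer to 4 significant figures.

L₁/L₂ = 0.7107

d₁ = 1/p₁ = 1/0.01369″ = 73.046 pc; d₂ = 1/p₂ = 1/0.01889″ = 52.938 pc.
M₁ = m₁ − 5 log₁₀ d₁ + 5 = 6.89 − 9.3180 + 5 = 2.5720.
M₂ = 5.82 − 8.6188 + 5 = 2.2012.
L₁/L₂ = 10^(0.4(M₂ − M₁)) = 10^(0.4 × (-0.3708)) = 10^(-0.14832) = 0.71069.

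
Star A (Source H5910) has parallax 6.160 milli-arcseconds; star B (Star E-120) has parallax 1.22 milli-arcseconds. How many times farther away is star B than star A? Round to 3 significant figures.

5.05

Since d = 1/p, d_B/d_A = p_A/p_B.
= 6.160 / 1.22 = 5.0492.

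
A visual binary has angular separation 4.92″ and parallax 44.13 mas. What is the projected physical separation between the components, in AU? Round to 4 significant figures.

111.5 AU

d = 1/p = 1/0.04413″ = 22.66 pc.
At distance d (pc), an angle of θ arcsec spans θ·d AU: s = 4.92 × 22.66 = 111.49 AU.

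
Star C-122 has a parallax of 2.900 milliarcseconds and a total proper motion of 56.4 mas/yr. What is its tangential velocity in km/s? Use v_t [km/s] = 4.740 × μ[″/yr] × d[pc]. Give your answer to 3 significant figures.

d = 1/p = 1/0.002900″ = 344.83 pc.
μ = 56.4 mas/yr = 0.0564 ″/yr.
v_t = 4.74 × μ × d = 4.74 × 0.0564 × 344.83 = 92.185 km/s.

92.2 km/s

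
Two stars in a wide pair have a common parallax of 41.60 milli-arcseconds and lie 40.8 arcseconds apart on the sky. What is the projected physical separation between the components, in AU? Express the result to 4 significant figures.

980.8 AU

d = 1/p = 1/0.04160″ = 24.038 pc.
At distance d (pc), an angle of θ arcsec spans θ·d AU: s = 40.8 × 24.038 = 980.75 AU.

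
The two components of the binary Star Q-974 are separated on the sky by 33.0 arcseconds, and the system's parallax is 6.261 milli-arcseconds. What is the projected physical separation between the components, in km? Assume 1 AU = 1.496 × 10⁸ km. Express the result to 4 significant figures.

7.885 × 10^11 km

d = 1/p = 1/0.006261″ = 159.72 pc.
At distance d (pc), an angle of θ arcsec spans θ·d AU: s = 33.0 × 159.72 = 5270.8 AU.
= 5270.8 × 1.496 × 10⁸ km = 7.8851 × 10^11 km.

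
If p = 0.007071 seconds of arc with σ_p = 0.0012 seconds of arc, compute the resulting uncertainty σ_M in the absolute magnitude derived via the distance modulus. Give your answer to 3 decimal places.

M = m − 5 log₁₀ d + 5 = m + 5 log₁₀ p + 5, so ∂M/∂p = 5/(p ln 10).
σ_M = (5/ln 10) · (σ_p/p) = 2.1715 × 0.0012/0.007071 = 2.1715 × 0.16971 = 0.36853.

σ_M = 0.369 mag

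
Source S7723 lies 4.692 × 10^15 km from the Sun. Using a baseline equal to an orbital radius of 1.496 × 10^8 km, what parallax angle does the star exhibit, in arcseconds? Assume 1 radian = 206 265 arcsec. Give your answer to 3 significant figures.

0.00658 arcsec

θ ≈ B/d = (1.496 × 10^8) / (4.692 × 10^15) = 3.1884 × 10^-8 rad.
In arcseconds: 3.1884 × 10^-8 × 206265 = 0.0065766″.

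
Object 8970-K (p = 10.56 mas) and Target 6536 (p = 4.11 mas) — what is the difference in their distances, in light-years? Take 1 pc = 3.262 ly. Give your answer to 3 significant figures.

d_A = 1/0.01056″ = 94.697 pc; d_B = 1/0.004110″ = 243.31 pc.
|d_B − d_A| = |243.31 − 94.697| = 148.61 pc = 148.61 × 3.262 ly = 484.77 ly.

485 ly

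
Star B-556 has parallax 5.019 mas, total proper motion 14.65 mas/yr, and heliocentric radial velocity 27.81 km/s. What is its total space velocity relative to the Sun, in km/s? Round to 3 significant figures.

d = 1/p = 1/0.005019″ = 199.24 pc.
μ = 14.65 mas/yr = 0.01465 ″/yr.
v_t = 4.740 μ d = 4.740 × 0.01465 × 199.24 = 13.835 km/s.
v = √(v_r² + v_t²) = √(27.81² + 13.835²) = √964.803 = 31.061 km/s.

31.1 km/s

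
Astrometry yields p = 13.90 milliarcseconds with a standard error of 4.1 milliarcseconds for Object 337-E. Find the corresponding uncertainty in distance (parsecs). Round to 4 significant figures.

d = 1/p, so σ_d = σ_p / p².
σ_d = 0.00410 / (0.01390)² = 0.00410 / 0.00019321 = 21.22 pc.

21.22 pc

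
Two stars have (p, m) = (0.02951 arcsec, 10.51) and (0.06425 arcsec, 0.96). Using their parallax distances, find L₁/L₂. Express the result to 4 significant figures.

L₁/L₂ = 0.0007175

d₁ = 1/p₁ = 1/0.02951″ = 33.887 pc; d₂ = 1/p₂ = 1/0.06425″ = 15.564 pc.
M₁ = m₁ − 5 log₁₀ d₁ + 5 = 10.51 − 7.6502 + 5 = 7.8598.
M₂ = 0.96 − 5.9606 + 5 = -0.0006.
L₁/L₂ = 10^(0.4(M₂ − M₁)) = 10^(0.4 × (-7.8604)) = 10^(-3.14416) = 0.00071753.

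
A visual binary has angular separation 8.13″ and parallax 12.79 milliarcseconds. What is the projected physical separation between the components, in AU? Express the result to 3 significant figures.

636 AU

d = 1/p = 1/0.01279″ = 78.186 pc.
At distance d (pc), an angle of θ arcsec spans θ·d AU: s = 8.13 × 78.186 = 635.65 AU.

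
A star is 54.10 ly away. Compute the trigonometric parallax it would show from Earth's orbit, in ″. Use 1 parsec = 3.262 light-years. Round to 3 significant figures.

0.0603 ″

d = 54.10 ly ÷ 3.262 = 16.585 pc.
p = 1/d = 1/16.585 = 0.060295 arcsec.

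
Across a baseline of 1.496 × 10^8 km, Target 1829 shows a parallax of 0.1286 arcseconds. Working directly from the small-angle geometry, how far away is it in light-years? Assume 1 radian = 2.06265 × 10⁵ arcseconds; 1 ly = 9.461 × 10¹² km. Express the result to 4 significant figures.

θ = 0.1286″ = 0.1286/206265 = 6.2347 × 10^-7 rad.
d = B/θ = (1.496 × 10^8) / (6.2347 × 10^-7) = 2.3995 × 10^14 km = (2.3995 × 10^14) / (9.461 × 10^12) ly = 25.362 ly.

25.36 ly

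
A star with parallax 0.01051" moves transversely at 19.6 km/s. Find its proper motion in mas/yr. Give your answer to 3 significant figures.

43.5 mas/yr

d = 1/p = 1/0.01051″ = 95.147 pc.
μ = v_t / (4.74 d) = 19.6 / (4.74 × 95.147) = 19.6 / 451 = 0.043459 ″/yr = 43.459 mas/yr.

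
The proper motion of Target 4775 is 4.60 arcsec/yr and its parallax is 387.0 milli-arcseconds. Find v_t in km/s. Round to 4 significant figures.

d = 1/p = 1/0.3870″ = 2.584 pc.
v_t = 4.74 × μ × d = 4.74 × 4.60 × 2.584 = 56.342 km/s.

56.34 km/s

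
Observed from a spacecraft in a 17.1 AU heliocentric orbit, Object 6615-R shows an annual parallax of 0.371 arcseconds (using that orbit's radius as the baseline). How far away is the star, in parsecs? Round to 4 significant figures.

With baseline B (in AU) and parallax p (in arcsec), d = B/p parsecs.
d = 17.1 / 0.371 = 46.092 pc.

46.09 pc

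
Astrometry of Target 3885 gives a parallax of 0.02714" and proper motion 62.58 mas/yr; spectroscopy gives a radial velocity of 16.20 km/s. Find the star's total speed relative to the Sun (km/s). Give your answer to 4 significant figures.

d = 1/p = 1/0.02714″ = 36.846 pc.
μ = 62.58 mas/yr = 0.06258 ″/yr.
v_t = 4.740 μ d = 4.740 × 0.06258 × 36.846 = 10.93 km/s.
v = √(v_r² + v_t²) = √(16.20² + 10.93²) = √381.905 = 19.542 km/s.

19.54 km/s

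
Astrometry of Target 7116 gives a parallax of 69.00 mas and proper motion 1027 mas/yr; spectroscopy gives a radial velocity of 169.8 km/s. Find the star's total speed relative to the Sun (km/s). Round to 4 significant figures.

183.9 km/s

d = 1/p = 1/0.06900″ = 14.493 pc.
μ = 1027 mas/yr = 1.027 ″/yr.
v_t = 4.740 μ d = 4.740 × 1.027 × 14.493 = 70.552 km/s.
v = √(v_r² + v_t²) = √(169.8² + 70.552²) = √33809.6 = 183.87 km/s.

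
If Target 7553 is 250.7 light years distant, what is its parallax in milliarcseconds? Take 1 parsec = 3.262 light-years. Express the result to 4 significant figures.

13.01 mas

d = 250.7 ly ÷ 3.262 = 76.855 pc.
p = 1/d = 1/76.855 = 0.013012 arcsec.
= 0.013012 × 1000 = 13.012 mas.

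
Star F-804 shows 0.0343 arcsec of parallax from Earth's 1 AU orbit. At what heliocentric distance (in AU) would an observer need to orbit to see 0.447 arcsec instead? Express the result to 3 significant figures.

Parallax scales linearly with baseline: p ∝ B, so B = p_target / p_Earth × 1 AU.
B = 0.447 / 0.0343 = 13.032 AU.

13.0 AU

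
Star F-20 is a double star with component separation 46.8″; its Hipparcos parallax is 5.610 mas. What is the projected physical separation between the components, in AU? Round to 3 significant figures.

d = 1/p = 1/0.005610″ = 178.25 pc.
At distance d (pc), an angle of θ arcsec spans θ·d AU: s = 46.8 × 178.25 = 8342.1 AU.

8340 AU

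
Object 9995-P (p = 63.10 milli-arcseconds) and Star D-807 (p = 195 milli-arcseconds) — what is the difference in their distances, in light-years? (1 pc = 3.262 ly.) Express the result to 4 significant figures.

34.97 ly

d_A = 1/0.06310″ = 15.848 pc; d_B = 1/0.1950″ = 5.1282 pc.
|d_B − d_A| = |5.1282 − 15.848| = 10.72 pc = 10.72 × 3.262 ly = 34.969 ly.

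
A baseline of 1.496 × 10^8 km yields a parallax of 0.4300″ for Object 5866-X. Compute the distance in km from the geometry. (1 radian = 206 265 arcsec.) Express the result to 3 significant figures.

θ = 0.4300″ = 0.4300/206265 = 2.0847 × 10^-6 rad.
d = B/θ = (1.496 × 10^8) / (2.0847 × 10^-6) = 7.1761 × 10^13 km.

7.18 × 10^13 km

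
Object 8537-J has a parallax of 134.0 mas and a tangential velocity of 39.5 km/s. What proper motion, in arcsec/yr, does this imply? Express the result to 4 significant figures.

1.117 arcsec/yr

d = 1/p = 1/0.1340″ = 7.4627 pc.
μ = v_t / (4.74 d) = 39.5 / (4.74 × 7.4627) = 39.5 / 35.373 = 1.1167 ″/yr.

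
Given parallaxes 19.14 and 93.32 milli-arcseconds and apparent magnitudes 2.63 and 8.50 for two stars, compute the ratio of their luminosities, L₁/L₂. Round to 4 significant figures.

L₁/L₂ = 5297

d₁ = 1/p₁ = 1/0.01914″ = 52.247 pc; d₂ = 1/p₂ = 1/0.09332″ = 10.716 pc.
M₁ = m₁ − 5 log₁₀ d₁ + 5 = 2.63 − 8.5903 + 5 = -0.9603.
M₂ = 8.50 − 5.1502 + 5 = 8.3498.
L₁/L₂ = 10^(0.4(M₂ − M₁)) = 10^(0.4 × 9.3101) = 10^3.72404 = 5297.1.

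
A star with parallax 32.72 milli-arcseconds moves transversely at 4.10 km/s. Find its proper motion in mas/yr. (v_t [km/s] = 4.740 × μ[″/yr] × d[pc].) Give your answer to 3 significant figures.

28.3 mas/yr

d = 1/p = 1/0.03272″ = 30.562 pc.
μ = v_t / (4.74 d) = 4.10 / (4.74 × 30.562) = 4.10 / 144.86 = 0.028303 ″/yr = 28.303 mas/yr.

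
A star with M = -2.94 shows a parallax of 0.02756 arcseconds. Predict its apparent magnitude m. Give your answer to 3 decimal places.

d = 1/p = 1/0.02756″ = 36.284 pc.
m − M = 5 log₁₀ d − 5 = 5 log₁₀(36.284) − 5 = 7.7986 − 5 = 2.7986.
m = M + (m − M) = -2.94 + 2.7986 = -0.141.

m = -0.141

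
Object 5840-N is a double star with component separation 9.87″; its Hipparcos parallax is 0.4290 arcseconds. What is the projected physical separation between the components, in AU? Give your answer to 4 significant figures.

d = 1/p = 1/0.4290″ = 2.331 pc.
At distance d (pc), an angle of θ arcsec spans θ·d AU: s = 9.87 × 2.331 = 23.007 AU.

23.01 AU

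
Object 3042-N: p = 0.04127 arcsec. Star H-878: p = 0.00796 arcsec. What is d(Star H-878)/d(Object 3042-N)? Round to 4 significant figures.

Since d = 1/p, d_B/d_A = p_A/p_B.
= 0.04127 / 0.00796 = 5.1847.

5.185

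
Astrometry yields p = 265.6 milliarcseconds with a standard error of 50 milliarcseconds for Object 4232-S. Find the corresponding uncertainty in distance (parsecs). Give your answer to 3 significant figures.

0.709 pc

d = 1/p, so σ_d = σ_p / p².
σ_d = 0.0500 / (0.2656)² = 0.0500 / 0.070543 = 0.70879 pc.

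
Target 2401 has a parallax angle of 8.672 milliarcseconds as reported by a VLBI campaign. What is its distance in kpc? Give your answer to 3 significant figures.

p = 8.672 milliarcseconds = 0.008672 arcsec.
d = 1/p = 1/0.008672 = 115.31 pc.
= 0.11531 kpc.

0.115 kpc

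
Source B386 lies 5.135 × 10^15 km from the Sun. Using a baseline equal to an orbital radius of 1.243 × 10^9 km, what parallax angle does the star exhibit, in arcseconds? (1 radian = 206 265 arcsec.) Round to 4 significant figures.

0.04993 arcsec

θ ≈ B/d = (1.243 × 10^9) / (5.135 × 10^15) = 2.4206 × 10^-7 rad.
In arcseconds: 2.4206 × 10^-7 × 206265 = 0.049929″.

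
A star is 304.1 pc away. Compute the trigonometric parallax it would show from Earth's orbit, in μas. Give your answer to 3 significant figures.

3290 μas

p = 1/d = 1/304.1 = 0.0032884 arcsec.
= 0.0032884 × 10⁶ = 3288.4 μas.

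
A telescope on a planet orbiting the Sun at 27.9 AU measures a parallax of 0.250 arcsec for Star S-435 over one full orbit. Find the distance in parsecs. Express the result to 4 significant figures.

With baseline B (in AU) and parallax p (in arcsec), d = B/p parsecs.
d = 27.9 / 0.250 = 111.6 pc.

111.6 pc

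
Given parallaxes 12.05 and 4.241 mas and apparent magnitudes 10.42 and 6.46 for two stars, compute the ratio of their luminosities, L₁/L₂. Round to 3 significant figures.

d₁ = 1/p₁ = 1/0.01205″ = 82.988 pc; d₂ = 1/p₂ = 1/0.004241″ = 235.79 pc.
M₁ = m₁ − 5 log₁₀ d₁ + 5 = 10.42 − 9.5951 + 5 = 5.8249.
M₂ = 6.46 − 11.8626 + 5 = -0.4026.
L₁/L₂ = 10^(0.4(M₂ − M₁)) = 10^(0.4 × (-6.2275)) = 10^(-2.49100) = 0.0032285.

L₁/L₂ = 0.00323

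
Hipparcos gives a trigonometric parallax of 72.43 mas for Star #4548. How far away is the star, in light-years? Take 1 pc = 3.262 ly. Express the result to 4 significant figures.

45.04 light years

p = 72.43 mas = 0.07243 arcsec.
d = 1/p = 1/0.07243 = 13.806 pc.
In light-years: 13.806 × 3.262 = 45.035 ly.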